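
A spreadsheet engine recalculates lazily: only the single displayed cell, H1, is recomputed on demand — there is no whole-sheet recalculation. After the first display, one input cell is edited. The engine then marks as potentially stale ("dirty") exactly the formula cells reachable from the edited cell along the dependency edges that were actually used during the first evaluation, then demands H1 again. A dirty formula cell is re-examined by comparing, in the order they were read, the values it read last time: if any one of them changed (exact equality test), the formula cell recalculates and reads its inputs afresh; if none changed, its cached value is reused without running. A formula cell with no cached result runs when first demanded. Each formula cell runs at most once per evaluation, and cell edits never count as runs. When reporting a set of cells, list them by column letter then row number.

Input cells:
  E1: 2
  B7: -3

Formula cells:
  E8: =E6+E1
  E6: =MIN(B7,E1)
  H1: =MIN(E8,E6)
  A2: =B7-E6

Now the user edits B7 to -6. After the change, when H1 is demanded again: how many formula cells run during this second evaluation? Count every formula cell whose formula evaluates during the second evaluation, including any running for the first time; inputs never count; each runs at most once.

Formula cells that run: E6, E8, H1 — 3 in total.

First evaluation (everything demanded from the output):
  E6 = MIN(-3, 2) = -3
  E8 = -3 + 2 = -1
  H1 = MIN(-1, -3) = -3

Propagation after the edit:
  E6: runs — B7 -3->-6; result -6.
  E8: runs — E6 -3->-6; result -4.
  H1: runs — E8 -1->-4; E6 -3->-6; result -6.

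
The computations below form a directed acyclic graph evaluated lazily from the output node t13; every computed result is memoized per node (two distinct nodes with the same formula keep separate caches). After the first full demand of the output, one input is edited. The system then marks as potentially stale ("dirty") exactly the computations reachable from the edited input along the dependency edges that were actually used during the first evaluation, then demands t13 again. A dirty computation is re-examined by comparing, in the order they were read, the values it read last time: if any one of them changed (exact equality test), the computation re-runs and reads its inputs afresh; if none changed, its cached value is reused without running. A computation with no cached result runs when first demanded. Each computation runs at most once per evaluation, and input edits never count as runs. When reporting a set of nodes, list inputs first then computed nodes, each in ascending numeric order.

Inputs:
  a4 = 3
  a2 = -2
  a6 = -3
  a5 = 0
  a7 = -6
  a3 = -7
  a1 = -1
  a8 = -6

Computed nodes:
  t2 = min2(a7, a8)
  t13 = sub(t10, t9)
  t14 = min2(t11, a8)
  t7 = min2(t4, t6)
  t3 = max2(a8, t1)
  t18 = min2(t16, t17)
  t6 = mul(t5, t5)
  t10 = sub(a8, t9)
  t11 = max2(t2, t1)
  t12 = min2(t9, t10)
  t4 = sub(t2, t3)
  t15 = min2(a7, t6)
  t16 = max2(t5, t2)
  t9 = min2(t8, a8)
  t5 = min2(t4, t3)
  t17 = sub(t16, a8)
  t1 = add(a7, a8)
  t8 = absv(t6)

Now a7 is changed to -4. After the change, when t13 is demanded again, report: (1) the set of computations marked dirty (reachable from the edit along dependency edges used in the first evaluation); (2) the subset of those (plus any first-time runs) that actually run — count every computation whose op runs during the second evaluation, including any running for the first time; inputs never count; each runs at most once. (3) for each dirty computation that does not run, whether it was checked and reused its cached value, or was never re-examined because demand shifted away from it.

First demand of the output computes:
  t1 = add(-6, -6) = -12
  t2 = min2(-6, -6) = -6
  t3 = max2(-6, -12) = -6
  t4 = sub(-6, -6) = 0
  t5 = min2(0, -6) = -6
  t6 = mul(-6, -6) = 36
  t8 = absv(36) = 36
  t9 = min2(36, -6) = -6
  t10 = sub(-6, -6) = 0
  t13 = sub(0, -6) = 6

After the edit, cleaning proceeds:
  t1: a read changed (a7 -6->-4) — executes, giving -10.
  t2: a read changed (a7 -6->-4) — executes, giving -6 — identical to its old value.
  t3: a read changed (t1 -12->-10) — executes, giving -6 — identical to its old value.
  t4: dirty, but its reads are unchanged (t2 unchanged, t3 unchanged); cached 0 stands.
  t5: dirty, but its reads are unchanged (t4 unchanged, t3 unchanged); cached -6 stands.
  t6: dirty, but its reads are unchanged (t5 unchanged, t5 unchanged); cached 36 stands.
  t8: dirty, but its reads are unchanged (t6 unchanged); cached 36 stands.
  t9: dirty, but its reads are unchanged (t8 unchanged, a8 unchanged); cached -6 stands.
  t10: dirty, but its reads are unchanged (a8 unchanged, t9 unchanged); cached 0 stands.
  t13: dirty, but its reads are unchanged (t10 unchanged, t9 unchanged); cached 6 stands.

Note where the cutoff bites: t4 is checked, finds nothing changed, and keeps its cache.

The edit dirties: t1, t2, t3, t4, t5, t6, t8, t9, t10, t13.
3 computations run: t1, t2, t3.
Cache hits after checking: t4, t5, t6, t8, t9, t10, t13.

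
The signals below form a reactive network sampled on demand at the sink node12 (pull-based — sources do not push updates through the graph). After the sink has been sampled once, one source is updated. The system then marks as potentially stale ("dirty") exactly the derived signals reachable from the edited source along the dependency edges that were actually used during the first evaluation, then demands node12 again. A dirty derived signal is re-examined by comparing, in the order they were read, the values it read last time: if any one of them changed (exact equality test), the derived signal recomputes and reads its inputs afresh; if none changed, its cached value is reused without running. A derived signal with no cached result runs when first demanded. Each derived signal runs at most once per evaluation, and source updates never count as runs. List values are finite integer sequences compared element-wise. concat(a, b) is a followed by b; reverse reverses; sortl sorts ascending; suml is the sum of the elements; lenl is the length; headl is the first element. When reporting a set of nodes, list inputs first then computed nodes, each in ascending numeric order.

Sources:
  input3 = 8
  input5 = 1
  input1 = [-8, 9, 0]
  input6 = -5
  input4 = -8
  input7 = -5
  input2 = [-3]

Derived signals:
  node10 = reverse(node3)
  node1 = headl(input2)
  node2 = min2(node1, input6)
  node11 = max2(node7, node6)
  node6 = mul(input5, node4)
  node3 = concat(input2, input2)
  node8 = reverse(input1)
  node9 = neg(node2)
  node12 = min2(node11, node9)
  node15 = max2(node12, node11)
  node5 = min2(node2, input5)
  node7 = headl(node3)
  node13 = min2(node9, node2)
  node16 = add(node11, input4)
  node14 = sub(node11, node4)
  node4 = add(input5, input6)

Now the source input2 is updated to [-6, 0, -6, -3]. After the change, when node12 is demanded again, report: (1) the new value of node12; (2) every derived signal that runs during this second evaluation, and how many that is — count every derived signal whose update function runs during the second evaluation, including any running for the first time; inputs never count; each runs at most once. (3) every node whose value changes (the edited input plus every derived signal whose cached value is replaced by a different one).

node12 now evaluates to -4.
Run set: node1, node2, node3, node7, node9, node11, node12 (7 run).
Changed values: input2, node1, node2, node3, node7, node9, node11, node12.

Initial pass — values computed on the first demand:
  node1 = headl([-3]) = -3
  node2 = min2(-3, -5) = -5
  node3 = concat([-3], [-3]) = [-3, -3]
  node4 = add(1, -5) = -4
  node6 = mul(1, -4) = -4
  node7 = headl([-3, -3]) = -3
  node9 = neg(-5) = 5
  node11 = max2(-3, -4) = -3
  node12 = min2(-3, 5) = -3

Second demand — change propagation:
  node1: re-runs because input2 [-3]->[-6, 0, -6, -3]; new result -6.
  node2: re-runs because node1 -3->-6; new result -6.
  node3: re-runs because input2 [-3]->[-6, 0, -6, -3]; input2 [-3]->[-6, 0, -6, -3]; new result [-6, 0, -6, -3, -6, 0, -6, -3].
  node7: re-runs because node3 [-3, -3]->[-6, 0, -6, -3, -6, 0, -6, -3]; new result -6.
  node9: re-runs because node2 -5->-6; new result 6.
  node11: re-runs because node7 -3->-6; new result -4.
  node12: re-runs because node11 -3->-4; node9 5->6; new result -4.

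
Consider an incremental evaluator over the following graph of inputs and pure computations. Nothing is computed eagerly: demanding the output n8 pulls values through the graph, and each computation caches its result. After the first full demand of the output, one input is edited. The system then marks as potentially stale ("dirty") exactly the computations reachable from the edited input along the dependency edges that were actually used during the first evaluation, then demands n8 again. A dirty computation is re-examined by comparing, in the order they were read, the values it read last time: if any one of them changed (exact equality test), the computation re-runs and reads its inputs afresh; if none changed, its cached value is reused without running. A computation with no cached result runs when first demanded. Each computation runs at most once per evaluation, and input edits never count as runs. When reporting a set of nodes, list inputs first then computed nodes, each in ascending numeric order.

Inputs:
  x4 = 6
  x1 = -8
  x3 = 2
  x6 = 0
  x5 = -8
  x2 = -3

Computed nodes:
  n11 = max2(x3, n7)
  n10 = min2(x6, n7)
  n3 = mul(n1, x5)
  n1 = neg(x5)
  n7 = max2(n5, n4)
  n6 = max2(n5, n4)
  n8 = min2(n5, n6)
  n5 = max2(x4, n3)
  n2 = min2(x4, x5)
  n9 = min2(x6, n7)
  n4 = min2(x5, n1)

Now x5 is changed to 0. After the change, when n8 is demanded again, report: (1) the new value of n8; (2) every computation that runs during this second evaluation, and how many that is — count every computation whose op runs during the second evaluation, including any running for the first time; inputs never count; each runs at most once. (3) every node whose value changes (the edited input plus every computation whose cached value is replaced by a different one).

n8 now evaluates to 6.
Run set: n1, n3, n4, n5, n6 (5 run).
Changed values: x5, n1, n3, n4.
The important point: at n8 every value read last time is unchanged, so the dirty flag clears without a run.

Initial pass — values computed on the first demand:
  n1 = neg(-8) = 8
  n3 = mul(8, -8) = -64
  n4 = min2(-8, 8) = -8
  n5 = max2(6, -64) = 6
  n6 = max2(6, -8) = 6
  n8 = min2(6, 6) = 6

Second demand — change propagation:
  n1: re-runs because x5 -8->0; new result 0.
  n3: re-runs because n1 8->0; x5 -8->0; new result 0.
  n4: re-runs because x5 -8->0; n1 8->0; new result 0.
  n5: re-runs because n3 -64->0; new result 6 (unchanged).
  n6: re-runs because n4 -8->0; new result 6 (unchanged).
  n8: re-examined; everything it read last time is the same (n5 unchanged, n6 unchanged) — cache 6 kept, no run.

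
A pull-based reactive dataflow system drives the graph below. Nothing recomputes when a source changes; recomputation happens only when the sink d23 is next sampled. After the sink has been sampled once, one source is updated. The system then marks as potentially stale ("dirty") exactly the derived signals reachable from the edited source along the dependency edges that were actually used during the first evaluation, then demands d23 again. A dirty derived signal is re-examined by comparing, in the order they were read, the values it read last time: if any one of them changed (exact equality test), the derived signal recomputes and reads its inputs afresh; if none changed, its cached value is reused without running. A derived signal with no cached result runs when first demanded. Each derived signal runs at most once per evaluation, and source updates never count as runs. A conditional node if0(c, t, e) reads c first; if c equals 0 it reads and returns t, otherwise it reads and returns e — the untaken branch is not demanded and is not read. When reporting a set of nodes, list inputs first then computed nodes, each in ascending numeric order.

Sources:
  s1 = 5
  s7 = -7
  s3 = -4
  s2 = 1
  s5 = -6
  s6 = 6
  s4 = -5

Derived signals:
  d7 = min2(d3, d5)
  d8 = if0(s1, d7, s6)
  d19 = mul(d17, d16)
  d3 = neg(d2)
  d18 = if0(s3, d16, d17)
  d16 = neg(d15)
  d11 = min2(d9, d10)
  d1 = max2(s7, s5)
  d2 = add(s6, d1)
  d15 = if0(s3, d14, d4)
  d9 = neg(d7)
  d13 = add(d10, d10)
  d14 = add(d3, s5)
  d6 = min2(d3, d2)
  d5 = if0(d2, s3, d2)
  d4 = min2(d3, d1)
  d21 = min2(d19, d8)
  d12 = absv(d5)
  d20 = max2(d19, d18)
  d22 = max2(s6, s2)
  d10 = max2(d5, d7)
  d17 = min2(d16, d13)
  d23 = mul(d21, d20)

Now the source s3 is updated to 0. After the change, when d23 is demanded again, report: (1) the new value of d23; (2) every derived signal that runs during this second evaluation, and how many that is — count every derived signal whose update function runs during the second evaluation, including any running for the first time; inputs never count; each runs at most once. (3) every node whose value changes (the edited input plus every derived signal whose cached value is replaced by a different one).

New value of d23: 0.
Derived signals that run: d5, d7, d10, d13, d14, d15, d17, d18, d19, d20, d21, d23 — 12 in total.
Values that change: s3, d5, d7, d10, d13, d17, d18, d19, d20, d21, d23.
Key observation: a condition flipped, so demand reaches new nodes — d14 runs for the first time.

First evaluation (everything demanded from the output):
  d1 = max2(-7, -6) = -6
  d2 = add(6, -6) = 0
  d3 = neg(0) = 0
  d4 = min2(0, -6) = -6
  d5 = if0(d2=0 -> then branch s3) = -4
  d7 = min2(0, -4) = -4
  d8 = if0(s1=5 -> else branch s6) = 6
  d10 = max2(-4, -4) = -4
  d13 = add(-4, -4) = -8
  d15 = if0(s3=-4 -> else branch d4) = -6
  d16 = neg(-6) = 6
  d17 = min2(6, -8) = -8
  d18 = if0(s3=-4 -> else branch d17) = -8
  d19 = mul(-8, 6) = -48
  d20 = max2(-48, -8) = -8
  d21 = min2(-48, 6) = -48
  d23 = mul(-48, -8) = 384

Propagation after the edit:
  d5: runs — s3 -4->0; result 0.
  d7: runs — d5 -4->0; result 0.
  d10: runs — d5 -4->0; d7 -4->0; result 0.
  d13: runs — d10 -4->0; d10 -4->0; result 0.
  d14: demanded for the first time — runs, produces -6.
  d15: runs — s3 -4->0; result -6 (same value as before).
  d16: checked — values it read are unchanged (d15 unchanged); reused cached 6 without running.
  d17: runs — d13 -8->0; result 0.
  d18: runs — s3 -4->0; d17 -8->0; result 6.
  d19: runs — d17 -8->0; result 0.
  d20: runs — d19 -48->0; d18 -8->6; result 6.
  d21: runs — d19 -48->0; result 0.
  d23: runs — d21 -48->0; d20 -8->6; result 0.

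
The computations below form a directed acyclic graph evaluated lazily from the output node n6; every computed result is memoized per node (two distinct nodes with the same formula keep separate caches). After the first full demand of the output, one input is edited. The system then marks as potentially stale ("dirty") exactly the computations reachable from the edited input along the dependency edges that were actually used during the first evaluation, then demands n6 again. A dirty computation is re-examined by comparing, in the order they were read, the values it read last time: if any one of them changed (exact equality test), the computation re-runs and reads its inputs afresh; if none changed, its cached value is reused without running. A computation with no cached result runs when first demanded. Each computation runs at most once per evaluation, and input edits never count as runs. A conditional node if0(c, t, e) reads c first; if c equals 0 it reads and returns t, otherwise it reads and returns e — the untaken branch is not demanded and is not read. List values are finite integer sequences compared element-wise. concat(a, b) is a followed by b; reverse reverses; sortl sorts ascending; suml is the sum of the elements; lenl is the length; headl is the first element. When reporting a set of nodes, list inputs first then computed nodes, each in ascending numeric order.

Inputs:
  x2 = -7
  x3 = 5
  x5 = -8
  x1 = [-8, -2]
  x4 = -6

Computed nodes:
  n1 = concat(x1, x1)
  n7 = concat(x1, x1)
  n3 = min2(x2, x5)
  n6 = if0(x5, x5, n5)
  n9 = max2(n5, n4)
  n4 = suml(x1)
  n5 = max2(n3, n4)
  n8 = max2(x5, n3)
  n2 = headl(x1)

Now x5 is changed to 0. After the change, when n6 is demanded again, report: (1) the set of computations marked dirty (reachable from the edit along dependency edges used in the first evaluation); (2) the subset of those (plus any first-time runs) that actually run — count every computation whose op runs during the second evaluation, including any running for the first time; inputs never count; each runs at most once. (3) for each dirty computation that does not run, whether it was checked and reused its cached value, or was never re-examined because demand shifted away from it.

First demand of the output computes:
  n3 = min2(-7, -8) = -8
  n4 = suml([-8, -2]) = -10
  n5 = max2(-8, -10) = -8
  n6 = if0(x5=-8 -> else branch n5) = -8

After the edit, cleaning proceeds:
  n3: stays stale; no demand reaches it after the flip.
  n5: stays stale; no demand reaches it after the flip.
  n6: a read changed (x5 -8->0) — executes, giving 0.

Note the branch switch — demand abandons n3, n5, which are never re-examined.

The edit dirties: n3, n5, n6.
1 computations run: n6.
Unvisited dirty nodes (no longer demanded): n3, n5.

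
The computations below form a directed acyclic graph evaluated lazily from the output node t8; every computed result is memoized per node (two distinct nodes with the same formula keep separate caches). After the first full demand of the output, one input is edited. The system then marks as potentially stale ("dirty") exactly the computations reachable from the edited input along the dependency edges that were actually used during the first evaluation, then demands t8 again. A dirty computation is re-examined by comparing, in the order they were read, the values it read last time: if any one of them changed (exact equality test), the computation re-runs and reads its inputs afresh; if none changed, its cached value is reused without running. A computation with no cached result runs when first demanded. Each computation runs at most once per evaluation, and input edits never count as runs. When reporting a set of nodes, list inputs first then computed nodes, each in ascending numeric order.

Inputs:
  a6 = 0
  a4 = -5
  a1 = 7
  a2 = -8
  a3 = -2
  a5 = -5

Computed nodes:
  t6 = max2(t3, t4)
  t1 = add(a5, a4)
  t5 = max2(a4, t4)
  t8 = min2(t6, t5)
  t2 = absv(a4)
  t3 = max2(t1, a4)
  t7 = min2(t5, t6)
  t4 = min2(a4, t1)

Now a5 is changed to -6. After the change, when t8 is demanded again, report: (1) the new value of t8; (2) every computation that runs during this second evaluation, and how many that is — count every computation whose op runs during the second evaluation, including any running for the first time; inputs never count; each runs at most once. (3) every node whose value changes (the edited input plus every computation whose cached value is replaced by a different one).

Demanding t8 again yields -5.
5 computations run: t1, t3, t4, t5, t6.
The nodes whose values change: a5, t1, t4.
Note where the cutoff bites: t8 is checked, finds nothing changed, and keeps its cache.

First demand of the output computes:
  t1 = add(-5, -5) = -10
  t3 = max2(-10, -5) = -5
  t4 = min2(-5, -10) = -10
  t5 = max2(-5, -10) = -5
  t6 = max2(-5, -10) = -5
  t8 = min2(-5, -5) = -5

After the edit, cleaning proceeds:
  t1: a read changed (a5 -5->-6) — executes, giving -11.
  t3: a read changed (t1 -10->-11) — executes, giving -5 — identical to its old value.
  t4: a read changed (t1 -10->-11) — executes, giving -11.
  t5: a read changed (t4 -10->-11) — executes, giving -5 — identical to its old value.
  t6: a read changed (t4 -10->-11) — executes, giving -5 — identical to its old value.
  t8: dirty, but its reads are unchanged (t6 unchanged, t5 unchanged); cached -5 stands.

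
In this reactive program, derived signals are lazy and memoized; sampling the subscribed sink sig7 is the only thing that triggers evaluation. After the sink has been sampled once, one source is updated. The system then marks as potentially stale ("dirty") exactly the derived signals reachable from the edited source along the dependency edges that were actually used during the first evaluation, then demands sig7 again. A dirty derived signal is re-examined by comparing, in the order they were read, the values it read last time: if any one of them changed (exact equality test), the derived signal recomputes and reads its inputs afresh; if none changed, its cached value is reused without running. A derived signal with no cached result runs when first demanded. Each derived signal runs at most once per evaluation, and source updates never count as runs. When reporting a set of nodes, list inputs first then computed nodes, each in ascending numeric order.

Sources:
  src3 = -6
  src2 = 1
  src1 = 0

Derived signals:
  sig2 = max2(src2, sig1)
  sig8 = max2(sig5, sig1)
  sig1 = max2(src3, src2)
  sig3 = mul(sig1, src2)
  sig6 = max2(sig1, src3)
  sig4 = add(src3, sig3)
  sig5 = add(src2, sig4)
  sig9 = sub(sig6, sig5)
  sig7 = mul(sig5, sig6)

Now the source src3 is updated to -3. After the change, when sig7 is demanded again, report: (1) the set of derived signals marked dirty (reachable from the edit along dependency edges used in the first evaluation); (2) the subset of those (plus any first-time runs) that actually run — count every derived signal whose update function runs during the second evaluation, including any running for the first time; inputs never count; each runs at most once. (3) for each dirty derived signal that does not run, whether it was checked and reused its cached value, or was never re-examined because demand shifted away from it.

First demand of the output computes:
  sig1 = max2(-6, 1) = 1
  sig3 = mul(1, 1) = 1
  sig4 = add(-6, 1) = -5
  sig5 = add(1, -5) = -4
  sig6 = max2(1, -6) = 1
  sig7 = mul(-4, 1) = -4

After the edit, cleaning proceeds:
  sig1: a read changed (src3 -6->-3) — executes, giving 1 — identical to its old value.
  sig3: dirty, but its reads are unchanged (sig1 unchanged, src2 unchanged); cached 1 stands.
  sig4: a read changed (src3 -6->-3) — executes, giving -2.
  sig5: a read changed (sig4 -5->-2) — executes, giving -1.
  sig6: a read changed (src3 -6->-3) — executes, giving 1 — identical to its old value.
  sig7: a read changed (sig5 -4->-1) — executes, giving -1.

Note where the cutoff bites: sig3 is checked, finds nothing changed, and keeps its cache.

The edit dirties: sig1, sig3, sig4, sig5, sig6, sig7.
5 derived signals run: sig1, sig4, sig5, sig6, sig7.
Cache hits after checking: sig3.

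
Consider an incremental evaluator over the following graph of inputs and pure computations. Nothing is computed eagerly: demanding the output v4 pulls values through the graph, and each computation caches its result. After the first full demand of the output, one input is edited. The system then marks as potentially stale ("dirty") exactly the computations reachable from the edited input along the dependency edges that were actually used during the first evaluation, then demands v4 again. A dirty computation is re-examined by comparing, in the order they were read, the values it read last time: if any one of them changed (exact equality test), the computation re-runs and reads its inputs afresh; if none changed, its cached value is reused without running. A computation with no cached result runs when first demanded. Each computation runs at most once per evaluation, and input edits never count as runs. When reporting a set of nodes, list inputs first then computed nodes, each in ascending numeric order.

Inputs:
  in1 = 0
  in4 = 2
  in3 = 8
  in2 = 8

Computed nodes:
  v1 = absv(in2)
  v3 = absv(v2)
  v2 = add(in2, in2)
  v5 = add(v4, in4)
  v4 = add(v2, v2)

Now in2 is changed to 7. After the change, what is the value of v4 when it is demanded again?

Initial pass — values computed on the first demand:
  v2 = add(8, 8) = 16
  v4 = add(16, 16) = 32

Second demand — change propagation:
  v2: re-runs because in2 8->7; in2 8->7; new result 14.
  v4: re-runs because v2 16->14; v2 16->14; new result 28.

v4 now evaluates to 28.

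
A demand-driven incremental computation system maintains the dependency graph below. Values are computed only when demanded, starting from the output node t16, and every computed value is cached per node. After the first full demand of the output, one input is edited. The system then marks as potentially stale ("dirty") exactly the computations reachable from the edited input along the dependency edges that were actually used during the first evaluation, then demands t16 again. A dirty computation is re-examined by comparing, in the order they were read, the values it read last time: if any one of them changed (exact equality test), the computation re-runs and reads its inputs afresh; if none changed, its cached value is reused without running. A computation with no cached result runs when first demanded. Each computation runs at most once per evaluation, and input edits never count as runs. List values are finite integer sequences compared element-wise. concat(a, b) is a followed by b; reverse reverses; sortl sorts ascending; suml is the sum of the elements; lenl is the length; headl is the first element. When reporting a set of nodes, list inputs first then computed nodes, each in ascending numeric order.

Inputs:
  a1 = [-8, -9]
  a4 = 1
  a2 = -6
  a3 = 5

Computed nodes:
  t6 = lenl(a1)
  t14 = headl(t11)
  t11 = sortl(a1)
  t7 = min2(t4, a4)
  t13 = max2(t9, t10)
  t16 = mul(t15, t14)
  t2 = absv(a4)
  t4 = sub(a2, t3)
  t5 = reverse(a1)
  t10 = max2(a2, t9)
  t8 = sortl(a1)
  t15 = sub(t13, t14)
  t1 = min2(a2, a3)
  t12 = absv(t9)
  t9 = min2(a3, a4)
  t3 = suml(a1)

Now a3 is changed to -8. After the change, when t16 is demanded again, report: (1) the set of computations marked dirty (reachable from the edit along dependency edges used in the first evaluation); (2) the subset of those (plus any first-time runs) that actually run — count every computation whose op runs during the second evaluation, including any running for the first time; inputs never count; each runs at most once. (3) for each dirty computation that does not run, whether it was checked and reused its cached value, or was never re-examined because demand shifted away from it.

Marked dirty: t9, t10, t13, t15, t16.
Computations that run: t9, t10, t13, t15, t16 — 5 in total.
Every dirty computation ran.

First evaluation (everything demanded from the output):
  t9 = min2(5, 1) = 1
  t10 = max2(-6, 1) = 1
  t11 = sortl([-8, -9]) = [-9, -8]
  t13 = max2(1, 1) = 1
  t14 = headl([-9, -8]) = -9
  t15 = sub(1, -9) = 10
  t16 = mul(10, -9) = -90

Propagation after the edit:
  t9: runs — a3 5->-8; result -8.
  t10: runs — t9 1->-8; result -6.
  t13: runs — t9 1->-8; t10 1->-6; result -6.
  t15: runs — t13 1->-6; result 3.
  t16: runs — t15 10->3; result -27.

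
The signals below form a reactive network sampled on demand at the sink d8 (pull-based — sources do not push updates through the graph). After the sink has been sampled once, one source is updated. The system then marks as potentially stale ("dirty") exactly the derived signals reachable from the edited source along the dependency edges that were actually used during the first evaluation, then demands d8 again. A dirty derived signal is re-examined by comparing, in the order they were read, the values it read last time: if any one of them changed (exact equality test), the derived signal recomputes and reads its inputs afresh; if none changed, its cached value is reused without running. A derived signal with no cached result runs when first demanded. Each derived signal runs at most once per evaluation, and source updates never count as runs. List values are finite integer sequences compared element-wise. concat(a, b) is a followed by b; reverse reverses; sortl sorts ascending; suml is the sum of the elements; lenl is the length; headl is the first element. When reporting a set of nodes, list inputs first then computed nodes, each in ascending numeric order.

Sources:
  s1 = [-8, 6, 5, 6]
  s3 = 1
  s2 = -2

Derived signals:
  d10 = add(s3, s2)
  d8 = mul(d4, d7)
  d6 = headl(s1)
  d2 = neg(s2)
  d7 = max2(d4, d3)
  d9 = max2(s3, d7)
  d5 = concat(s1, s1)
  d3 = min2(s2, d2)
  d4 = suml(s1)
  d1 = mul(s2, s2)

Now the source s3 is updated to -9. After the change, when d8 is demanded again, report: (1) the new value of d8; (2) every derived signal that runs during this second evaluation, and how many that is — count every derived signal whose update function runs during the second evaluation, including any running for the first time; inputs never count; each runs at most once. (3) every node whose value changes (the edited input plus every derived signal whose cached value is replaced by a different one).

d8 now evaluates to 81.
Run set: none (0 run).
Changed values: s3.
The important point: nothing the output needs ever reads s3, so the edit is invisible to it.

Initial pass — values computed on the first demand:
  d2 = neg(-2) = 2
  d3 = min2(-2, 2) = -2
  d4 = suml([-8, 6, 5, 6]) = 9
  d7 = max2(9, -2) = 9
  d8 = mul(9, 9) = 81

Second demand — change propagation:
  no demanded computation ever read s3, so the edit dirties nothing and nothing runs.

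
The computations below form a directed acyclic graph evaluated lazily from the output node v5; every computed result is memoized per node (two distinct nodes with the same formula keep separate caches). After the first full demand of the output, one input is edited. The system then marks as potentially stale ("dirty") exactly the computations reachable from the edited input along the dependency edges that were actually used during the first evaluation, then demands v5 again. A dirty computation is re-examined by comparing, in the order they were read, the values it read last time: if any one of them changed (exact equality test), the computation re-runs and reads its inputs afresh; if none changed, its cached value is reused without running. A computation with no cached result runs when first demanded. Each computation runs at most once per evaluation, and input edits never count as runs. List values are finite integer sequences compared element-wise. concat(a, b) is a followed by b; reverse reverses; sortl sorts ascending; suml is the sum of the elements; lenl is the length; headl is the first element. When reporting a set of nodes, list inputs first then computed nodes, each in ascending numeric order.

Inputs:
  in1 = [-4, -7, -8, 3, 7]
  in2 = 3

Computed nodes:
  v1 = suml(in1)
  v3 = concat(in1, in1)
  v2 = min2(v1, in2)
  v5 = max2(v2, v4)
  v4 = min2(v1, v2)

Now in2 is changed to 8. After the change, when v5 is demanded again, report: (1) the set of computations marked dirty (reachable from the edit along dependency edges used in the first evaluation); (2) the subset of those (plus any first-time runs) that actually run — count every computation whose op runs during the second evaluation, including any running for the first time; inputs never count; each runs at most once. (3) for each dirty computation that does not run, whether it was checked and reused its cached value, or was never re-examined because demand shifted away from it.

The edit dirties: v2, v4, v5.
1 computations run: v2.
Cache hits after checking: v4, v5.
Note the absorption at v2: it re-runs yet its value is the same, leaving the output's value untouched.

First demand of the output computes:
  v1 = suml([-4, -7, -8, 3, 7]) = -9
  v2 = min2(-9, 3) = -9
  v4 = min2(-9, -9) = -9
  v5 = max2(-9, -9) = -9

After the edit, cleaning proceeds:
  v2: a read changed (in2 3->8) — executes, giving -9 — identical to its old value.
  v4: dirty, but its reads are unchanged (v1 unchanged, v2 unchanged); cached -9 stands.
  v5: dirty, but its reads are unchanged (v2 unchanged, v4 unchanged); cached -9 stands.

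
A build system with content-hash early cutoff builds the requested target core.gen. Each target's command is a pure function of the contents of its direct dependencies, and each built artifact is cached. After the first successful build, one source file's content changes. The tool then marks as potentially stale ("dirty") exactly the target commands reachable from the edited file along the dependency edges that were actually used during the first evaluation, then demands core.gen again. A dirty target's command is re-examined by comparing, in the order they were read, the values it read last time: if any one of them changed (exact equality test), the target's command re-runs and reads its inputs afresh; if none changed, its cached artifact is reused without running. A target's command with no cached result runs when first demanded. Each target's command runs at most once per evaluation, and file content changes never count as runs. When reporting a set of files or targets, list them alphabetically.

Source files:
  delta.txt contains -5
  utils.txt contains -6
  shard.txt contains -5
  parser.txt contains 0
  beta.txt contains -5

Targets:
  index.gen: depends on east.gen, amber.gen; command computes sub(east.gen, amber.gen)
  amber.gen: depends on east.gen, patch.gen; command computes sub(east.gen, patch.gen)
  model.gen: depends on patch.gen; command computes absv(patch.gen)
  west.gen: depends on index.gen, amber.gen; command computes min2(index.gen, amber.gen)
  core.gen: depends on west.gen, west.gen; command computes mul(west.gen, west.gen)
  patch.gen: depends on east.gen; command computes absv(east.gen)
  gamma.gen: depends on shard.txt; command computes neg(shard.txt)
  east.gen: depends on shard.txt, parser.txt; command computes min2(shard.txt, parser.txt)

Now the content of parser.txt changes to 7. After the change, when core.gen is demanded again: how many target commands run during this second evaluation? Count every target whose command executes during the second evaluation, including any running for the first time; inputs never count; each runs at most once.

Target commands that run: east.gen — 1 in total.
Key observation: the change is absorbed at east.gen — it re-runs but produces the same value, and the output's value is unchanged.

First evaluation (everything demanded from the output):
  east.gen = min2(-5, 0) = -5
  patch.gen = absv(-5) = 5
  amber.gen = sub(-5, 5) = -10
  index.gen = sub(-5, -10) = 5
  west.gen = min2(5, -10) = -10
  core.gen = mul(-10, -10) = 100

Propagation after the edit:
  east.gen: runs — parser.txt 0->7; result -5 (same value as before).
  patch.gen: checked — values it read are unchanged (east.gen unchanged); reused cached 5 without running.
  amber.gen: checked — values it read are unchanged (east.gen unchanged, patch.gen unchanged); reused cached -10 without running.
  index.gen: checked — values it read are unchanged (east.gen unchanged, amber.gen unchanged); reused cached 5 without running.
  west.gen: checked — values it read are unchanged (index.gen unchanged, amber.gen unchanged); reused cached -10 without running.
  core.gen: checked — values it read are unchanged (west.gen unchanged, west.gen unchanged); reused cached 100 without running.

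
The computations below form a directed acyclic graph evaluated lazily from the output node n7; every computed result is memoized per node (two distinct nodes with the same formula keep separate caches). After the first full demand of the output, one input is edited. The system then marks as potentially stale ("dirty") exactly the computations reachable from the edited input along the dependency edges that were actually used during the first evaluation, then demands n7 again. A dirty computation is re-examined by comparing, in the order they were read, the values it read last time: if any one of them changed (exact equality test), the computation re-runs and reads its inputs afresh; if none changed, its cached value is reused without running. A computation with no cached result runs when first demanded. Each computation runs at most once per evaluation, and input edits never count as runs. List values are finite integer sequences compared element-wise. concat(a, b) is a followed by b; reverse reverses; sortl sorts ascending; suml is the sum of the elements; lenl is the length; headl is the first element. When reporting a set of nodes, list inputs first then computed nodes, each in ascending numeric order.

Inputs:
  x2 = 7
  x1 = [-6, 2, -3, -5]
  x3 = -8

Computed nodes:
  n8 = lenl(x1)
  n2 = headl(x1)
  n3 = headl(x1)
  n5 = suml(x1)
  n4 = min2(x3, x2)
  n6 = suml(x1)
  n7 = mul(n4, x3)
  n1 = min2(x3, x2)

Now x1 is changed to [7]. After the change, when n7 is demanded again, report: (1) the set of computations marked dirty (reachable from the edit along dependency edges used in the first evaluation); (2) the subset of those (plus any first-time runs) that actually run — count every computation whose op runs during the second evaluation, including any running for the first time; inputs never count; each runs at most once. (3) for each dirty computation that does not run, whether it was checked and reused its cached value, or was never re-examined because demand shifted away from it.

The edit dirties: none.
0 computations run: none.
No dirty computation escaped a run.
Note the shortcut — x1 feeds only undemanded nodes, so no recomputation happens.

First demand of the output computes:
  n4 = min2(-8, 7) = -8
  n7 = mul(-8, -8) = 64

After the edit, cleaning proceeds:
  x1 only reaches undemanded nodes; the second demand re-runs nothing.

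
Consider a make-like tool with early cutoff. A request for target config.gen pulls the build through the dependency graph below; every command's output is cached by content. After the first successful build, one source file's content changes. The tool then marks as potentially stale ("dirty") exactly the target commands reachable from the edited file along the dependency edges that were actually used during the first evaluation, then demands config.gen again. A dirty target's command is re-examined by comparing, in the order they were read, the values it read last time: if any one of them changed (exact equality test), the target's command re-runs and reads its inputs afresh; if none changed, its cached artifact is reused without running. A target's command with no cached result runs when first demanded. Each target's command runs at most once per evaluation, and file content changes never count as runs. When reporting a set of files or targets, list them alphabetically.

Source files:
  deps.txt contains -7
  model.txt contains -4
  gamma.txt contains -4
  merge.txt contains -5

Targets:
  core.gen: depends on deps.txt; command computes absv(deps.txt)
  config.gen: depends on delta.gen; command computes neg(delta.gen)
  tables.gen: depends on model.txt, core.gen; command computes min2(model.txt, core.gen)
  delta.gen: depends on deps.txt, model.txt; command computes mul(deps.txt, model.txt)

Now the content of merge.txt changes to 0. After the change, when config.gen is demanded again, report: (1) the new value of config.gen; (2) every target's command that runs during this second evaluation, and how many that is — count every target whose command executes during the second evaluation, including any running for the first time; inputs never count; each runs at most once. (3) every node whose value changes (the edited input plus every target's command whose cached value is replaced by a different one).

First demand of the output computes:
  delta.gen = mul(-7, -4) = 28
  config.gen = neg(28) = -28

After the edit, cleaning proceeds:
  no node depends on merge.txt at all; the second demand re-runs nothing.

Note the shortcut — nothing in the graph depends on merge.txt at all, so no recomputation happens.

Demanding config.gen again yields -28.
0 target commands run: none.
The nodes whose values change: merge.txt.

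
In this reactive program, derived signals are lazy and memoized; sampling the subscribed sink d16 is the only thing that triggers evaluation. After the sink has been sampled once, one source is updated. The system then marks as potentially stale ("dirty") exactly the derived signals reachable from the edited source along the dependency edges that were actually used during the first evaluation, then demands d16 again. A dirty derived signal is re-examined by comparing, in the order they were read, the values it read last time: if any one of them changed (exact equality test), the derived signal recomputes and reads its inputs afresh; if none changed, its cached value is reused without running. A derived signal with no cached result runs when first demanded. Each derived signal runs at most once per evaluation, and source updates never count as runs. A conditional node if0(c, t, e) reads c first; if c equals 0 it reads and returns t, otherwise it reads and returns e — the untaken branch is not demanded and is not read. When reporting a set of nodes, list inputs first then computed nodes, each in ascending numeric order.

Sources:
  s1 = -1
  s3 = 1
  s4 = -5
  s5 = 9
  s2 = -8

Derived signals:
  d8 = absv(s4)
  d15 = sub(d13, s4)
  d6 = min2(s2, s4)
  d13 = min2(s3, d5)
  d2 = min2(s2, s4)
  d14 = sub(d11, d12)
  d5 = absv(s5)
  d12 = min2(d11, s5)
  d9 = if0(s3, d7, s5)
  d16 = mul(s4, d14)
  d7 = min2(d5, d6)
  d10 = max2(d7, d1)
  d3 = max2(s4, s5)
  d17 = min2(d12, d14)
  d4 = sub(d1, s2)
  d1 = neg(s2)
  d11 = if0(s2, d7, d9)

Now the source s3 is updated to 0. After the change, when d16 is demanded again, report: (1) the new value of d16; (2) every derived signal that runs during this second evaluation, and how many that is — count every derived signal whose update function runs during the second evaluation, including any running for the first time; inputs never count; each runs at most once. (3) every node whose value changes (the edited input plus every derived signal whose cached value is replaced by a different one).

Demanding d16 again yields 0.
7 derived signals run: d5, d6, d7, d9, d11, d12, d14.
The nodes whose values change: s3, d9, d11, d12.
Note the branch switch — d5, d6, d7 had no cache and run now for the first time.

First demand of the output computes:
  d9 = if0(s3=1 -> else branch s5) = 9
  d11 = if0(s2=-8 -> else branch d9) = 9
  d12 = min2(9, 9) = 9
  d14 = sub(9, 9) = 0
  d16 = mul(-5, 0) = 0

After the edit, cleaning proceeds:
  d5: had never run; runs now, result 9.
  d6: had never run; runs now, result -8.
  d7: had never run; runs now, result -8.
  d9: a read changed (s3 1->0) — executes, giving -8.
  d11: a read changed (d9 9->-8) — executes, giving -8.
  d12: a read changed (d11 9->-8) — executes, giving -8.
  d14: a read changed (d11 9->-8; d12 9->-8) — executes, giving 0 — identical to its old value.
  d16: dirty, but its reads are unchanged (s4 unchanged, d14 unchanged); cached 0 stands.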